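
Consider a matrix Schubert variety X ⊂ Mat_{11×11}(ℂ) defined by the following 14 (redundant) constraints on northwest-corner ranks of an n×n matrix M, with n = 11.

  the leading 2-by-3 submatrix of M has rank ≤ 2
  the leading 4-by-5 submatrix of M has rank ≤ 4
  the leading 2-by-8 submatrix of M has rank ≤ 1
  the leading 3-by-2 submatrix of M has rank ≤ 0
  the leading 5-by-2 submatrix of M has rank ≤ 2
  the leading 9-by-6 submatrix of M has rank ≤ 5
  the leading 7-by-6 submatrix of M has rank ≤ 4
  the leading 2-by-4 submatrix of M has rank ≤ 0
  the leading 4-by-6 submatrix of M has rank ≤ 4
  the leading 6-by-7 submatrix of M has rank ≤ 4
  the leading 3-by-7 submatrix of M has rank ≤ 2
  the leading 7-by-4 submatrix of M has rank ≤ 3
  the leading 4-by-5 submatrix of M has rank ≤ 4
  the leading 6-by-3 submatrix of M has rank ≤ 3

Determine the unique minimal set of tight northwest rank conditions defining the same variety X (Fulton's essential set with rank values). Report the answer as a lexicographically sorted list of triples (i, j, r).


Recovering R(i,j) via the rank-extension bound from the 14 conditions:

  0, 0, 0, 0, 1, 1, 1, 1, 1, 1, 1
  0, 0, 0, 0, 1, 1, 1, 1, 2, 2, 2
  0, 0, 1, 1, 2, 2, 2, 2, 3, 3, 3
  1, 1, 2, 2, 3, 3, 3, 3, 4, 4, 4
  1, 2, 3, 3, 4, 4, 4, 4, 5, 5, 5
  1, 2, 3, 3, 4, 4, 4, 5, 6, 6, 6
  1, 2, 3, 3, 4, 4, 5, 6, 7, 7, 7
  1, 2, 3, 4, 5, 5, 6, 7, 8, 8, 8
  1, 2, 3, 4, 5, 5, 6, 7, 8, 9, 9
  1, 2, 3, 4, 5, 6, 7, 8, 9, 10, 10
  1, 2, 3, 4, 5, 6, 7, 8, 9, 10, 11

the unique w with this rank table is (5, 9, 3, 1, 2, 8, 7, 4, 10, 6, 11).

ℓ(w)=19; the 7 essential cells (i,j,r):

[(2, 4, 0), (2, 8, 1), (3, 2, 0), (6, 7, 4), (7, 4, 3), (7, 6, 4), (9, 6, 5)]


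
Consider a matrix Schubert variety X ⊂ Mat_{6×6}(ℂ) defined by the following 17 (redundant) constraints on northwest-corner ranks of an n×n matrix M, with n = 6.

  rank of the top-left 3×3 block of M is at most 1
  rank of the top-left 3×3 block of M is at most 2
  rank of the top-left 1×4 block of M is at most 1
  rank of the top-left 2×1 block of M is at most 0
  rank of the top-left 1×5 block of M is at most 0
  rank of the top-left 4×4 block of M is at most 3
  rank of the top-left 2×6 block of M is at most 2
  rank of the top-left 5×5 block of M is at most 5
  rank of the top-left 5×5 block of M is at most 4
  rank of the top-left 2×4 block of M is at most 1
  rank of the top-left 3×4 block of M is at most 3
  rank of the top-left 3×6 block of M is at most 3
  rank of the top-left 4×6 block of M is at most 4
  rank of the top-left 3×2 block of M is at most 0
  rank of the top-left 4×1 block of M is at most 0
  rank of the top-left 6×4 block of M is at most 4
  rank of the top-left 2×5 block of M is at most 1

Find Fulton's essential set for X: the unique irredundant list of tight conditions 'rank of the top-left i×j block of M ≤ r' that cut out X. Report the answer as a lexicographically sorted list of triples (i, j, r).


Recovering R(i,j) via the rank-extension bound from the 17 conditions:

  i=1: 0 0 0 0 0 1
  i=2: 0 0 1 1 1 2
  i=3: 0 0 1 2 2 3
  i=4: 0 1 2 3 3 4
  i=5: 1 2 3 4 4 5
  i=6: 1 2 3 4 5 6

so w = (6, 3, 4, 2, 1, 5).

ℓ(w)=10; the 3 essential cells (i,j,r):

[(1, 5, 0), (3, 2, 0), (4, 1, 0)]


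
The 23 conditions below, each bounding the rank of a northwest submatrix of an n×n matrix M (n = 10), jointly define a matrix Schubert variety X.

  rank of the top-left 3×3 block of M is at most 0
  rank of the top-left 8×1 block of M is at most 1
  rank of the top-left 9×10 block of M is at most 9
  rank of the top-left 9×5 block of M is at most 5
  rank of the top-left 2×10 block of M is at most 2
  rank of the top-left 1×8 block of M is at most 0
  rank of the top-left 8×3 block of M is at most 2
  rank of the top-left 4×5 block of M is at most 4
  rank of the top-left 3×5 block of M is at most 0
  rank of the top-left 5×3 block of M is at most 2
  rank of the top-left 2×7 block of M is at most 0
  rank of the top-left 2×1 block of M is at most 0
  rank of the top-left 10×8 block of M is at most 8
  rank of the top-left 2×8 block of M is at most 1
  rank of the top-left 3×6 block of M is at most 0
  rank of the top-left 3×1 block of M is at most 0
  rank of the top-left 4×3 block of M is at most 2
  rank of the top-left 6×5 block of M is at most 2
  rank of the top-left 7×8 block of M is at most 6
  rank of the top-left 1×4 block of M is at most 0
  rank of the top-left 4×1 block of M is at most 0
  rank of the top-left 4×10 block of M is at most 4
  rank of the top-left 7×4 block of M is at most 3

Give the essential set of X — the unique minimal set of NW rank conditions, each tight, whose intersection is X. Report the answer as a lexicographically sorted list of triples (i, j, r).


The tightest implied rank at each (i,j), from the 23 conditions:

  i=1: 0 0 0 0 0 0 0 0 1 1
  i=2: 0 0 0 0 0 0 0 1 2 2
  i=3: 0 0 0 0 0 0 1 2 3 3
  i=4: 0 1 1 1 1 1 2 3 4 4
  i=5: 1 2 2 2 2 2 3 4 5 5
  i=6: 1 2 2 2 2 3 4 5 6 6
  i=7: 1 2 2 3 3 4 5 6 7 7
  i=8: 1 2 2 3 4 5 6 7 8 8
  i=9: 1 2 3 4 5 6 7 8 9 9
  i=10: 1 2 3 4 5 6 7 8 9 10

giving w = (9, 8, 7, 2, 1, 6, 4, 5, 3, 10) via Δ²R.

Fulton essential set (6 of the 27 Rothe cells):

[(1, 8, 0), (2, 7, 0), (3, 6, 0), (4, 1, 0), (6, 5, 2), (8, 3, 2)]


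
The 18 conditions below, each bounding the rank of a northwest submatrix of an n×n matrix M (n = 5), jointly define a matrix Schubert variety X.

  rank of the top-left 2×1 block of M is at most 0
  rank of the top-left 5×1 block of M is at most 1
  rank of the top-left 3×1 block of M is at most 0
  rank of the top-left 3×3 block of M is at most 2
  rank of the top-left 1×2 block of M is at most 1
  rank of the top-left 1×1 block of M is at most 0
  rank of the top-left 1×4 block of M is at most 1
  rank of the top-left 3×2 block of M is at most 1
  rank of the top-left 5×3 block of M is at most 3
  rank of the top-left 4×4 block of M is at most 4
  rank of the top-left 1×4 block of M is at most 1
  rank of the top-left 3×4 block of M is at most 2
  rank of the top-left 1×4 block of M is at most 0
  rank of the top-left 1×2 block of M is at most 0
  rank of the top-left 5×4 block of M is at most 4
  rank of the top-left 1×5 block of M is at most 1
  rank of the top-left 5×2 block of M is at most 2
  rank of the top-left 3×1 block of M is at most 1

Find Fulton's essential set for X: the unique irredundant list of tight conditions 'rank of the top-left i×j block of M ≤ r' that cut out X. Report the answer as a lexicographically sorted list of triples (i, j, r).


Reconstructing r_w from the 18 given conditions:

  row 1: 0  0  0  0  1
  row 2: 0  1  1  1  2
  row 3: 0  1  2  2  3
  row 4: 1  2  3  3  4
  row 5: 1  2  3  4  5

the unique w with this rank table is (5, 2, 3, 1, 4).

|D(w)|=6, |Ess(w)|=2:

[(1, 4, 0), (3, 1, 0)]


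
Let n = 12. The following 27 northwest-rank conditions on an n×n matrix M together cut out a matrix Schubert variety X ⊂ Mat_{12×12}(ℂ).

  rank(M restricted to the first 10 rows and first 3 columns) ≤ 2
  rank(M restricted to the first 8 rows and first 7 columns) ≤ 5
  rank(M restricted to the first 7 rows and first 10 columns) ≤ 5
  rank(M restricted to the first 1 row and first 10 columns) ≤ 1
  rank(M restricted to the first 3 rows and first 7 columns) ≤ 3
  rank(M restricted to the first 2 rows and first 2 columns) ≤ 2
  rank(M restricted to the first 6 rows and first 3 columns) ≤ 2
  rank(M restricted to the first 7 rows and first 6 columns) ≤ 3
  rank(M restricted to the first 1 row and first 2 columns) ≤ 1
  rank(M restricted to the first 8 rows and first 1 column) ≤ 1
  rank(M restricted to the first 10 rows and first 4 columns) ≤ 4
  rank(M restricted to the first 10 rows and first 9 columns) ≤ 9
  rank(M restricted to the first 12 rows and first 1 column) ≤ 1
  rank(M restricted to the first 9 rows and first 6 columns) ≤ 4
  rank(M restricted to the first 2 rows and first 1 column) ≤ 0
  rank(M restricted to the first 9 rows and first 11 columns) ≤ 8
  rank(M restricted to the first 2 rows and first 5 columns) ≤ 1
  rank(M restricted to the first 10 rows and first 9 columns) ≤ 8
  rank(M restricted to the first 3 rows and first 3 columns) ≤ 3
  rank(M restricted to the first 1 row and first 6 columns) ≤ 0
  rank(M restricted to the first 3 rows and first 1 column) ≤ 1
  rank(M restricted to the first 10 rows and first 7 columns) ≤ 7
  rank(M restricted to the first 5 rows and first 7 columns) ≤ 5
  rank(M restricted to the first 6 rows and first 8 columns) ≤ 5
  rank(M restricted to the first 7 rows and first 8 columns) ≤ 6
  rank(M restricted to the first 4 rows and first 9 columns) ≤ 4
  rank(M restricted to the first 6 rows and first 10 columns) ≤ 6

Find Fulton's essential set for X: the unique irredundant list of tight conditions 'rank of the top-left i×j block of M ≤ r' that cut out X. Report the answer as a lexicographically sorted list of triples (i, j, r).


Recovering R(i,j) via the rank-extension bound from the 27 conditions:

  i=1: 0 0 0 0 0 0 1 1 1 1 1 1
  i=2: 0 1 1 1 1 1 2 2 2 2 2 2
  i=3: 1 2 2 2 2 2 3 3 3 3 3 3
  i=4: 1 2 2 3 3 3 4 4 4 4 4 4
  i=5: 1 2 2 3 3 3 4 5 5 5 5 5
  i=6: 1 2 2 3 3 3 4 5 5 5 6 6
  i=7: 1 2 2 3 3 3 4 5 5 5 6 7
  i=8: 1 2 2 3 4 4 5 6 6 6 7 8
  i=9: 1 2 2 3 4 4 5 6 7 7 8 9
  i=10: 1 2 2 3 4 5 6 7 8 8 9 10
  i=11: 1 2 3 4 5 6 7 8 9 9 10 11
  i=12: 1 2 3 4 5 6 7 8 9 10 11 12

reading off 1-entries of Δ²R: w = (7, 2, 1, 4, 8, 11, 12, 5, 9, 6, 3, 10).

Rothe diagram D(w) (25 cells), 6 SE-corners (essential conditions):

[(1, 6, 0), (2, 1, 0), (7, 6, 3), (7, 10, 5), (9, 6, 4), (10, 3, 2)]


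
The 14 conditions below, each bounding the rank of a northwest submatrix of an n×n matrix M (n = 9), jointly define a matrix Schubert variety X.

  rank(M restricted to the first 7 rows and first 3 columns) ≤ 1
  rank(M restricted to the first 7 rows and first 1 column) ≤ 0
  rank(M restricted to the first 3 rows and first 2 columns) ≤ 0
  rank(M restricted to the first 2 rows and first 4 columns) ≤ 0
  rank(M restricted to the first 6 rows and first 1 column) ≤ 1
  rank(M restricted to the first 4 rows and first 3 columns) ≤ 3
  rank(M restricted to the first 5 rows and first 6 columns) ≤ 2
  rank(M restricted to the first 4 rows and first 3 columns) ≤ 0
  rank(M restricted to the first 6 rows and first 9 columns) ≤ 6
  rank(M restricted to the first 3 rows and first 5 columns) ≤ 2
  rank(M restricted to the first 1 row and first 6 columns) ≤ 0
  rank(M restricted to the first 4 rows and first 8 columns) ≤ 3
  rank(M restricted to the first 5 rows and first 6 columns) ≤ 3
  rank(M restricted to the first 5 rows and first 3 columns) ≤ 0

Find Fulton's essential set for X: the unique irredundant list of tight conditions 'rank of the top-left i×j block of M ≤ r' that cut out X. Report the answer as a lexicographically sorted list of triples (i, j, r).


Reconstructing r_w from the 14 given conditions:

  0 | 0 | 0 | 0 | 0 | 0 | 1 | 1 | 1
  0 | 0 | 0 | 0 | 1 | 1 | 2 | 2 | 2
  0 | 0 | 0 | 1 | 2 | 2 | 3 | 3 | 3
  0 | 0 | 0 | 1 | 2 | 2 | 3 | 3 | 4
  0 | 0 | 0 | 1 | 2 | 2 | 3 | 4 | 5
  0 | 1 | 1 | 2 | 3 | 3 | 4 | 5 | 6
  0 | 1 | 1 | 2 | 3 | 4 | 5 | 6 | 7
  1 | 2 | 2 | 3 | 4 | 5 | 6 | 7 | 8
  1 | 2 | 3 | 4 | 5 | 6 | 7 | 8 | 9

reading off 1-entries of Δ²R: w = (7, 5, 4, 9, 8, 2, 6, 1, 3).

|D(w)|=25, |Ess(w)|=7:

[(1, 6, 0), (2, 4, 0), (4, 8, 3), (5, 3, 0), (5, 6, 2), (7, 1, 0), (7, 3, 1)]


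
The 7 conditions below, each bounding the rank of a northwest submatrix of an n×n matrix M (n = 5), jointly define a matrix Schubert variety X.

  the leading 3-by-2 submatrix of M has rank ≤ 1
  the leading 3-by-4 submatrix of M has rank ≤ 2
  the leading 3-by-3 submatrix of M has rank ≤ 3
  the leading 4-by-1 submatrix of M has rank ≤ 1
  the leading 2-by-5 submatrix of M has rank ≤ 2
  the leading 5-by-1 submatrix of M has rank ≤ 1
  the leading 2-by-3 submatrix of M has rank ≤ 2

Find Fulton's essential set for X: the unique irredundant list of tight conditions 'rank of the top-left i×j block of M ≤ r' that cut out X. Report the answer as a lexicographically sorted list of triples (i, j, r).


Rank table r_w(5×5) implied by the 7 constraints:

  R[1]: 1 | 1 | 1 | 1 | 1
  R[2]: 1 | 1 | 2 | 2 | 2
  R[3]: 1 | 1 | 2 | 2 | 3
  R[4]: 1 | 2 | 3 | 3 | 4
  R[5]: 1 | 2 | 3 | 4 | 5

reading off 1-entries of Δ²R: w = (1, 3, 5, 2, 4).

|D(w)|=3, |Ess(w)|=2:

[(3, 2, 1), (3, 4, 2)]


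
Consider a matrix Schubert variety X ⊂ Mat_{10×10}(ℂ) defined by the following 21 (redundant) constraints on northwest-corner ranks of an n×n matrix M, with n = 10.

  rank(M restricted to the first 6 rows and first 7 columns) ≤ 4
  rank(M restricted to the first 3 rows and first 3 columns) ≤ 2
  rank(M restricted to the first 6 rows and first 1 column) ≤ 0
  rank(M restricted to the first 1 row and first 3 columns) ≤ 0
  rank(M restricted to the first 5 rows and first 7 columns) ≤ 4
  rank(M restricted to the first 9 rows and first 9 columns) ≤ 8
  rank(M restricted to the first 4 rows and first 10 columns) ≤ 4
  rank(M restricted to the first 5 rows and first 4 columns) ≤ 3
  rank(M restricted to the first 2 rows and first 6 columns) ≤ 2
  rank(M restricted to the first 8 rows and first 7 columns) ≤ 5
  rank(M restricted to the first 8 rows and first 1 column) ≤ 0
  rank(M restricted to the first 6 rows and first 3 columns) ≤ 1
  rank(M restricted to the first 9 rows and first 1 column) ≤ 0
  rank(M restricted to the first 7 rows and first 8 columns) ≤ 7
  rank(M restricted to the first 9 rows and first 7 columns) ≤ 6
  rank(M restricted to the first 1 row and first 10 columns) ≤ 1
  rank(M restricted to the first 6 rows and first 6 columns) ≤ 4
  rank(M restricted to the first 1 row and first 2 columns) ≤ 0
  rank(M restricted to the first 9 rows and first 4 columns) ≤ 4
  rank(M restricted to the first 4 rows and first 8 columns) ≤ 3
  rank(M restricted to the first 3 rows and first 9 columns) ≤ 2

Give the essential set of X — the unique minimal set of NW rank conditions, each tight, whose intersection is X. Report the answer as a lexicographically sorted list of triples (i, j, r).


Computing R[i][j] = min implied NW-rank bound (n=10, 21 conditions):

  i=1: 0  0  0  1  1  1  1  1  1  1
  i=2: 0  1  1  2  2  2  2  2  2  2
  i=3: 0  1  1  2  2  2  2  2  2  3
  i=4: 0  1  1  2  3  3  3  3  3  4
  i=5: 0  1  1  2  3  4  4  4  4  5
  i=6: 0  1  1  2  3  4  4  5  5  6
  i=7: 0  1  2  3  4  5  5  6  6  7
  i=8: 0  1  2  3  4  5  5  6  7  8
  i=9: 0  1  2  3  4  5  6  7  8  9
  i=10: 1  2  3  4  5  6  7  8  9  10

so w = (4, 2, 10, 5, 6, 8, 3, 9, 7, 1).

6 SE-corners of the 22-cell Rothe diagram give Ess(w):

[(1, 3, 0), (3, 9, 2), (6, 3, 1), (6, 7, 4), (8, 7, 5), (9, 1, 0)]


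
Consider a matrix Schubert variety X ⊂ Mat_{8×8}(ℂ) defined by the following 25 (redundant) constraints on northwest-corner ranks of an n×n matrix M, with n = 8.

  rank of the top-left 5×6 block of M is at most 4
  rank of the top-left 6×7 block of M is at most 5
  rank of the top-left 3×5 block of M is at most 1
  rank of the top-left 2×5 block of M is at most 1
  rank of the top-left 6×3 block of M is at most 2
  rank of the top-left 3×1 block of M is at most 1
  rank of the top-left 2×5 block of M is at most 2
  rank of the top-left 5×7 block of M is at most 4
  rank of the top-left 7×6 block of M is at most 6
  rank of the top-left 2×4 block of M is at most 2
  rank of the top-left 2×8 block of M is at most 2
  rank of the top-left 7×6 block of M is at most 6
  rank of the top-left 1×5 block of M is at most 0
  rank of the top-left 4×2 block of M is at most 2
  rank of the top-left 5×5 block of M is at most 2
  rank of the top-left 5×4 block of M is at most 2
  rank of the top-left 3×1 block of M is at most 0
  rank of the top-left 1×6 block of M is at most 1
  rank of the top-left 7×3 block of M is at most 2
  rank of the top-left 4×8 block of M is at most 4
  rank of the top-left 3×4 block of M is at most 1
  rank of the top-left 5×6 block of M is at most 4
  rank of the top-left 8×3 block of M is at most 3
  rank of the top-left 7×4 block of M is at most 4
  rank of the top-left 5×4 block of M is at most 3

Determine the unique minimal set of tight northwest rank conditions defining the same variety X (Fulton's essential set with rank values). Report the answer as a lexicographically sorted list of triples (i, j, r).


Propagating the 25 rank bounds to every northwest block:

  0 0 0 0 0 1 1 1
  0 1 1 1 1 2 2 2
  0 1 1 1 1 2 3 3
  1 2 2 2 2 3 4 4
  1 2 2 2 2 3 4 5
  1 2 2 3 3 4 5 6
  1 2 2 3 4 5 6 7
  1 2 3 4 5 6 7 8

giving w = (6, 2, 7, 1, 8, 4, 5, 3) via Δ²R.

|D(w)|=15, |Ess(w)|=5:

[(1, 5, 0), (3, 1, 0), (3, 5, 1), (5, 5, 2), (7, 3, 2)]


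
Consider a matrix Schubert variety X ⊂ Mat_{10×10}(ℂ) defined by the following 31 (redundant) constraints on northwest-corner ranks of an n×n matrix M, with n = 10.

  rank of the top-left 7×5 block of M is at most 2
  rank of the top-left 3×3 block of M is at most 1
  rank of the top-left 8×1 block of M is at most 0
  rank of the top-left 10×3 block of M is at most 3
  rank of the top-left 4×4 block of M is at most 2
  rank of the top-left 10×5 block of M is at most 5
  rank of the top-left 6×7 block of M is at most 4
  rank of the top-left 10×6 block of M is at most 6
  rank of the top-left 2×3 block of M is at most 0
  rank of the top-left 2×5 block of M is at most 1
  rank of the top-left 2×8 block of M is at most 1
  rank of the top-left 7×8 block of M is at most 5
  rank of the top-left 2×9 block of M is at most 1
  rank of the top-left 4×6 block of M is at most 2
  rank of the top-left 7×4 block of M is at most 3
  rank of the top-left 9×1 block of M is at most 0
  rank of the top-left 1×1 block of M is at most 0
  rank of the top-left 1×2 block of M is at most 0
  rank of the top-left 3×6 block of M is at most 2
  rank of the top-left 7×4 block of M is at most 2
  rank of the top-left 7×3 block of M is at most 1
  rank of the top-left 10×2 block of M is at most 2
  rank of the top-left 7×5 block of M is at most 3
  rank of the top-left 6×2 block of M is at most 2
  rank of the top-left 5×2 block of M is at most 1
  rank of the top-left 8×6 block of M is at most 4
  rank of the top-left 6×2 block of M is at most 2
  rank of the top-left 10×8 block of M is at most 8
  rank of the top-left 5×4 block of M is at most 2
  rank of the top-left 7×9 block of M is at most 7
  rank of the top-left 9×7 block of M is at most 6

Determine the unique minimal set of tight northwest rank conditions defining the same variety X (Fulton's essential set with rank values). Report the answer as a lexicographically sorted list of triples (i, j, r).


Computing R[i][j] = min implied NW-rank bound (n=10, 31 conditions):

  i=1: 0 0 0 1 1 1 1 1 1 1
  i=2: 0 0 0 1 1 1 1 1 1 2
  i=3: 0 1 1 2 2 2 2 2 2 3
  i=4: 0 1 1 2 2 2 3 3 3 4
  i=5: 0 1 1 2 2 3 4 4 4 5
  i=6: 0 1 1 2 2 3 4 5 5 6
  i=7: 0 1 1 2 2 3 4 5 6 7
  i=8: 0 1 2 3 3 4 5 6 7 8
  i=9: 0 1 2 3 4 5 6 7 8 9
  i=10: 1 2 3 4 5 6 7 8 9 10

hence w(1..10) = (4, 10, 2, 7, 6, 8, 9, 3, 5, 1).

Rothe diagram D(w) (27 cells), 6 SE-corners (essential conditions):

[(2, 3, 0), (2, 9, 1), (4, 6, 2), (7, 3, 1), (7, 5, 2), (9, 1, 0)]


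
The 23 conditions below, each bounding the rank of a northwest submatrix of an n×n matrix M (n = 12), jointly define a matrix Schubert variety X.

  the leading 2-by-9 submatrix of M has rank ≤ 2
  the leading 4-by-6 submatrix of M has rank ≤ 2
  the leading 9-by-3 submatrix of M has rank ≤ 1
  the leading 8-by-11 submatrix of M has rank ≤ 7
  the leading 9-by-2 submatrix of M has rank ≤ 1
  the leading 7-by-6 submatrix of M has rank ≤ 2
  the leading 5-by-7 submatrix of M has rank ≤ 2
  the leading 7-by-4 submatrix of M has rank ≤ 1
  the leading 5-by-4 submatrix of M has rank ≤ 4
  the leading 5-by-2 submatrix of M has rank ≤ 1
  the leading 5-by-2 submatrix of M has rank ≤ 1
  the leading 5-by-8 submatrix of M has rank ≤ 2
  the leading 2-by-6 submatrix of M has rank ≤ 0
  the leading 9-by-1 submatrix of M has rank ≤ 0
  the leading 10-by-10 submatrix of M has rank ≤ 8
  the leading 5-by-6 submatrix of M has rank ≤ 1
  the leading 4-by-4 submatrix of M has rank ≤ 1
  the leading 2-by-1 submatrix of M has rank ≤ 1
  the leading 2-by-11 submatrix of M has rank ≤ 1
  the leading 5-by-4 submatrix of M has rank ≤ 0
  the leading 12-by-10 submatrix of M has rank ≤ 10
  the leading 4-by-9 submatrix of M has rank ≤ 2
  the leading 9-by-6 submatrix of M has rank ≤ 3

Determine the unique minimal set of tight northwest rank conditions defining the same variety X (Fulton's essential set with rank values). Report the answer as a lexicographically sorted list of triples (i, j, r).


Reconstructing r_w from the 23 given conditions:

  row 1: 0, 0, 0, 0, 0, 0, 1, 1, 1, 1, 1, 1
  row 2: 0, 0, 0, 0, 0, 0, 1, 1, 1, 1, 1, 2
  row 3: 0, 0, 0, 0, 1, 1, 2, 2, 2, 2, 2, 3
  row 4: 0, 0, 0, 0, 1, 1, 2, 2, 2, 3, 3, 4
  row 5: 0, 0, 0, 0, 1, 1, 2, 2, 3, 4, 4, 5
  row 6: 0, 1, 1, 1, 2, 2, 3, 3, 4, 5, 5, 6
  row 7: 0, 1, 1, 1, 2, 2, 3, 4, 5, 6, 6, 7
  row 8: 0, 1, 1, 2, 3, 3, 4, 5, 6, 7, 7, 8
  row 9: 0, 1, 1, 2, 3, 3, 4, 5, 6, 7, 8, 9
  row 10: 1, 2, 2, 3, 4, 4, 5, 6, 7, 8, 9, 10
  row 11: 1, 2, 3, 4, 5, 5, 6, 7, 8, 9, 10, 11
  row 12: 1, 2, 3, 4, 5, 6, 7, 8, 9, 10, 11, 12

giving w = (7, 12, 5, 10, 9, 2, 8, 4, 11, 1, 3, 6) via Δ²R.

|D(w)|=43, |Ess(w)|=11:

[(2, 6, 0), (2, 11, 1), (4, 9, 2), (5, 4, 0), (5, 6, 1), (5, 8, 2), (7, 4, 1), (7, 6, 2), (9, 1, 0), (9, 3, 1), (9, 6, 3)]


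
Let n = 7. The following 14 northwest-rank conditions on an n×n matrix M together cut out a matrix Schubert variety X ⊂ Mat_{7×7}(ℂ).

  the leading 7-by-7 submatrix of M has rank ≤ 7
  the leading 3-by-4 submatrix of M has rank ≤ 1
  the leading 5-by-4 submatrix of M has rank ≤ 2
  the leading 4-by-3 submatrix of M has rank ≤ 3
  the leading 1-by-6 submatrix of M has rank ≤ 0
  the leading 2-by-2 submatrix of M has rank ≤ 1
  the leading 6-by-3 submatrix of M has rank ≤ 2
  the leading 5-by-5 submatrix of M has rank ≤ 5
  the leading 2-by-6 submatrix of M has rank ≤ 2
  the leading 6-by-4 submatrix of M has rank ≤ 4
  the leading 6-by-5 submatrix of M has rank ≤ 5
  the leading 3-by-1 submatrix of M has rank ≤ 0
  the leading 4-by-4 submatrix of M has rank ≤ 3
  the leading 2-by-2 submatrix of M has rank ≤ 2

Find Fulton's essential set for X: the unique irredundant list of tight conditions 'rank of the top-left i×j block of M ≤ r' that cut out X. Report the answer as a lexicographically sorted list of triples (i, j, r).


Computing R[i][j] = min implied NW-rank bound (n=7, 14 conditions):

  0 0 0 0 0 0 1
  0 1 1 1 1 1 2
  0 1 1 1 2 2 3
  1 2 2 2 3 3 4
  1 2 2 2 3 4 5
  1 2 2 3 4 5 6
  1 2 3 4 5 6 7

giving w = (7, 2, 5, 1, 6, 4, 3) via Δ²R.

Fulton essential set (5 of the 13 Rothe cells):

[(1, 6, 0), (3, 1, 0), (3, 4, 1), (5, 4, 2), (6, 3, 2)]


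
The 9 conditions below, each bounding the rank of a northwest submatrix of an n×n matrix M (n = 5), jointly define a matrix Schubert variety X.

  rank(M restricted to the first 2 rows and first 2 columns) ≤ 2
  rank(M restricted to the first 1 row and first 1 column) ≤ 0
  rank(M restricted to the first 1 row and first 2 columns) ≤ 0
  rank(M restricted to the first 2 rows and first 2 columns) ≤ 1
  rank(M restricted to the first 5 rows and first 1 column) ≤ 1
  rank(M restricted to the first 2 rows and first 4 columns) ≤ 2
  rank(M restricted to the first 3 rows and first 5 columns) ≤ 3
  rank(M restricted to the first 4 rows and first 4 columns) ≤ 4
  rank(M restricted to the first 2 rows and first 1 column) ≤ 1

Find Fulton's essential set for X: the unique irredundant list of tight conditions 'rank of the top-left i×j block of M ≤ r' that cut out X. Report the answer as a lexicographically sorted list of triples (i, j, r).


Recovering R(i,j) via the rank-extension bound from the 9 conditions:

  R[1]: 0 0 1 1 1
  R[2]: 1 1 2 2 2
  R[3]: 1 2 3 3 3
  R[4]: 1 2 3 4 4
  R[5]: 1 2 3 4 5

so w = (3, 1, 2, 4, 5).

D(w) has 2 cells with 1 SE-corner; essential set:

[(1, 2, 0)]


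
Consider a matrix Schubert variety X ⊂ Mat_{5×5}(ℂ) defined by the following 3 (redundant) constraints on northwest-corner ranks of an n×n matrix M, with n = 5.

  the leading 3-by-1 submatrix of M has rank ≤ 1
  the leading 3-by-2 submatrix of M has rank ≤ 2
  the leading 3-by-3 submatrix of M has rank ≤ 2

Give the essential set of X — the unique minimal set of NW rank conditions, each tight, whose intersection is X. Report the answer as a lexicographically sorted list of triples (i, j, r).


Reconstructing r_w from the 3 given conditions:

  row 1: 1 1 1 1 1
  row 2: 1 2 2 2 2
  row 3: 1 2 2 3 3
  row 4: 1 2 3 4 4
  row 5: 1 2 3 4 5

hence w(1..5) = (1, 2, 4, 3, 5).

1 SE-corner of the 1-cell Rothe diagram gives Ess(w):

[(3, 3, 2)]


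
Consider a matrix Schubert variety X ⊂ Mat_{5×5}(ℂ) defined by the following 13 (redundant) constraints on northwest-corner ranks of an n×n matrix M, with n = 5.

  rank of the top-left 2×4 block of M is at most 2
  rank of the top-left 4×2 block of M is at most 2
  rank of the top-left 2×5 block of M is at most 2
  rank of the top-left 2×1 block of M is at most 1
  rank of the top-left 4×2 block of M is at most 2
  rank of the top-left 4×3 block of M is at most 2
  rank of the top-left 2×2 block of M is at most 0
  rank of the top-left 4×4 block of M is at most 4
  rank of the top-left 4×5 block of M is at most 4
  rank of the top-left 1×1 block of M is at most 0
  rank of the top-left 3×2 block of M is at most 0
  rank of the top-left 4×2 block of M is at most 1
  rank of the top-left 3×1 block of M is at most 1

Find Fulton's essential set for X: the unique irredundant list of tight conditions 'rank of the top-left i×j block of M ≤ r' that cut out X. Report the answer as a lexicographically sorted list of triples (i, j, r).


Reconstructing r_w from the 13 given conditions:

  0 | 0 | 1 | 1 | 1
  0 | 0 | 1 | 2 | 2
  0 | 0 | 1 | 2 | 3
  1 | 1 | 2 | 3 | 4
  1 | 2 | 3 | 4 | 5

hence w(1..5) = (3, 4, 5, 1, 2).

Fulton essential set (1 of the 6 Rothe cells):

[(3, 2, 0)]


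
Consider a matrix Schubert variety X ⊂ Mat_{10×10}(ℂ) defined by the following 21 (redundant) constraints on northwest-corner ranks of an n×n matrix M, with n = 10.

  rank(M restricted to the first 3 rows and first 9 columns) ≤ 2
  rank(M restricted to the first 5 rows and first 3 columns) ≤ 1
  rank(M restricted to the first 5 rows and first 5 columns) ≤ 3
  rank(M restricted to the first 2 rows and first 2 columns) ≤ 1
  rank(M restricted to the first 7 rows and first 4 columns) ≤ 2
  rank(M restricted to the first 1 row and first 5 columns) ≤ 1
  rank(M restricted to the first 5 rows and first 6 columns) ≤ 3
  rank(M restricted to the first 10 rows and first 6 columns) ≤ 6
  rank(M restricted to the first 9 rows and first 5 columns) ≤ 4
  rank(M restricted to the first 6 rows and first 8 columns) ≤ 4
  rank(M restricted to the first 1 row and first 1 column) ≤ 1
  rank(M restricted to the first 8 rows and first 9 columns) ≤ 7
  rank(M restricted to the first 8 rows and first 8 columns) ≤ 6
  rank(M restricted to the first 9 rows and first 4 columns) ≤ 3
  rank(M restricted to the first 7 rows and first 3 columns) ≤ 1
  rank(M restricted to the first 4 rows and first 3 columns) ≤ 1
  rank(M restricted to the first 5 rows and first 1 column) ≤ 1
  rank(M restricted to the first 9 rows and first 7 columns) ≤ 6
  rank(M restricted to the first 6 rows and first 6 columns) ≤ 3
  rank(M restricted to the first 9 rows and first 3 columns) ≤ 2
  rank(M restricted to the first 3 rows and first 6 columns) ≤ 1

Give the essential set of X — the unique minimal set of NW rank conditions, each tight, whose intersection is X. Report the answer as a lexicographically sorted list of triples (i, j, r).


Computing R[i][j] = min implied NW-rank bound (n=10, 21 conditions):

  i=1: 1  1  1  1  1  1  1  1  1  1
  i=2: 1  1  1  1  1  1  2  2  2  2
  i=3: 1  1  1  1  1  1  2  2  2  3
  i=4: 1  1  1  2  2  2  3  3  3  4
  i=5: 1  1  1  2  3  3  4  4  4  5
  i=6: 1  1  1  2  3  3  4  4  5  6
  i=7: 1  1  1  2  3  4  5  5  6  7
  i=8: 1  2  2  3  4  5  6  6  7  8
  i=9: 1  2  2  3  4  5  6  7  8  9
  i=10: 1  2  3  4  5  6  7  8  9  10

hence w(1..10) = (1, 7, 10, 4, 5, 9, 6, 2, 8, 3).

6 SE-corners of the 23-cell Rothe diagram give Ess(w):

[(3, 6, 1), (3, 9, 2), (6, 6, 3), (6, 8, 4), (7, 3, 1), (9, 3, 2)]


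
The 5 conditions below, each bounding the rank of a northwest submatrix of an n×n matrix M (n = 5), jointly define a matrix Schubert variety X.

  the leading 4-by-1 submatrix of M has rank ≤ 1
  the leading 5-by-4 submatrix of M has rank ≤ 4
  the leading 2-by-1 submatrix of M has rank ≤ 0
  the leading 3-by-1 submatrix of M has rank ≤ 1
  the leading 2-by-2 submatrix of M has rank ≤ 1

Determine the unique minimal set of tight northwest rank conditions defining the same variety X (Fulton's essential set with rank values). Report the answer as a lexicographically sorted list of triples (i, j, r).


Propagating the 5 rank bounds to every northwest block:

  0 1 1 1 1
  0 1 2 2 2
  1 2 3 3 3
  1 2 3 4 4
  1 2 3 4 5

reading off 1-entries of Δ²R: w = (2, 3, 1, 4, 5).

ℓ(w)=2; the 1 essential cell (i,j,r):

[(2, 1, 0)]


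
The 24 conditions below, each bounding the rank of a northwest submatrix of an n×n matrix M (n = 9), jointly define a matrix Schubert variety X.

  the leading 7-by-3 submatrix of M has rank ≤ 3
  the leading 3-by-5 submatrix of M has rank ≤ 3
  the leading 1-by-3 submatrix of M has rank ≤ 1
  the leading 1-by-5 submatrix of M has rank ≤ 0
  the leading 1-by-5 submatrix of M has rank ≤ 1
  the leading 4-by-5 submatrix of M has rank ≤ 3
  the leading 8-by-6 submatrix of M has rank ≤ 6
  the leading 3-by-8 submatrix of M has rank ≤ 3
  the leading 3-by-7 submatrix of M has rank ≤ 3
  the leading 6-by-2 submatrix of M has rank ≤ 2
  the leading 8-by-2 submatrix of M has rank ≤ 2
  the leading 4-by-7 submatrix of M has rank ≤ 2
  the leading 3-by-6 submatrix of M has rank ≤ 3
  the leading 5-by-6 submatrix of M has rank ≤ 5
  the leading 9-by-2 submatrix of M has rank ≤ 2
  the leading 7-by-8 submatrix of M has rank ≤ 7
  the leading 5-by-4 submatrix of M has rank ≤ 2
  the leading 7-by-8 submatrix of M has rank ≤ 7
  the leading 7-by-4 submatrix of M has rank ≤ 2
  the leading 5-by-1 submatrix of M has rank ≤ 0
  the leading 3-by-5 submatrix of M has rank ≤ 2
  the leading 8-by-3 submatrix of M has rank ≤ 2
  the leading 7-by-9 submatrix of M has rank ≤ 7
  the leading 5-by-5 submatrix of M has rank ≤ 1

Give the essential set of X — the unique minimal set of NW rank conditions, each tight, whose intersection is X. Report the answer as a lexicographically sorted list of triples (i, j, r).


Computing R[i][j] = min implied NW-rank bound (n=9, 24 conditions):

  row 1: 0, 0, 0, 0, 0, 1, 1, 1, 1
  row 2: 0, 1, 1, 1, 1, 2, 2, 2, 2
  row 3: 0, 1, 1, 1, 1, 2, 2, 3, 3
  row 4: 0, 1, 1, 1, 1, 2, 2, 3, 4
  row 5: 0, 1, 1, 1, 1, 2, 3, 4, 5
  row 6: 1, 2, 2, 2, 2, 3, 4, 5, 6
  row 7: 1, 2, 2, 2, 3, 4, 5, 6, 7
  row 8: 1, 2, 2, 3, 4, 5, 6, 7, 8
  row 9: 1, 2, 3, 4, 5, 6, 7, 8, 9

hence w(1..9) = (6, 2, 8, 9, 7, 1, 5, 4, 3).

|D(w)|=23, |Ess(w)|=6:

[(1, 5, 0), (4, 7, 2), (5, 1, 0), (5, 5, 1), (7, 4, 2), (8, 3, 2)]


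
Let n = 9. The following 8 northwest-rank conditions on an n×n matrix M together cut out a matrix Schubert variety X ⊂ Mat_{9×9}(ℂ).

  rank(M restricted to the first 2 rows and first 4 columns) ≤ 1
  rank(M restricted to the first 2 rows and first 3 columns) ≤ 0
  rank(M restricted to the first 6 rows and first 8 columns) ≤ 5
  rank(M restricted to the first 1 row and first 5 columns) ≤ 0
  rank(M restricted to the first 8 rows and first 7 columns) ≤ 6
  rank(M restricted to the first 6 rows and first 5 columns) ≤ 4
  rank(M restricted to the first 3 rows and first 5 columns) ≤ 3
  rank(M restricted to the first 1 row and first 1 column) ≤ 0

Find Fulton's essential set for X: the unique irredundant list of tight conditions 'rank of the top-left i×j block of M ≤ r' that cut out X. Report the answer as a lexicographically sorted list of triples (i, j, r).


Computing R[i][j] = min implied NW-rank bound (n=9, 8 conditions):

  row 1: 0 | 0 | 0 | 0 | 0 | 1 | 1 | 1 | 1
  row 2: 0 | 0 | 0 | 1 | 1 | 2 | 2 | 2 | 2
  row 3: 1 | 1 | 1 | 2 | 2 | 3 | 3 | 3 | 3
  row 4: 1 | 2 | 2 | 3 | 3 | 4 | 4 | 4 | 4
  row 5: 1 | 2 | 3 | 4 | 4 | 5 | 5 | 5 | 5
  row 6: 1 | 2 | 3 | 4 | 4 | 5 | 5 | 5 | 6
  row 7: 1 | 2 | 3 | 4 | 5 | 6 | 6 | 6 | 7
  row 8: 1 | 2 | 3 | 4 | 5 | 6 | 6 | 7 | 8
  row 9: 1 | 2 | 3 | 4 | 5 | 6 | 7 | 8 | 9

the unique w with this rank table is (6, 4, 1, 2, 3, 9, 5, 8, 7).

D(w) has 12 cells with 5 SE-corners; essential set:

[(1, 5, 0), (2, 3, 0), (6, 5, 4), (6, 8, 5), (8, 7, 6)]


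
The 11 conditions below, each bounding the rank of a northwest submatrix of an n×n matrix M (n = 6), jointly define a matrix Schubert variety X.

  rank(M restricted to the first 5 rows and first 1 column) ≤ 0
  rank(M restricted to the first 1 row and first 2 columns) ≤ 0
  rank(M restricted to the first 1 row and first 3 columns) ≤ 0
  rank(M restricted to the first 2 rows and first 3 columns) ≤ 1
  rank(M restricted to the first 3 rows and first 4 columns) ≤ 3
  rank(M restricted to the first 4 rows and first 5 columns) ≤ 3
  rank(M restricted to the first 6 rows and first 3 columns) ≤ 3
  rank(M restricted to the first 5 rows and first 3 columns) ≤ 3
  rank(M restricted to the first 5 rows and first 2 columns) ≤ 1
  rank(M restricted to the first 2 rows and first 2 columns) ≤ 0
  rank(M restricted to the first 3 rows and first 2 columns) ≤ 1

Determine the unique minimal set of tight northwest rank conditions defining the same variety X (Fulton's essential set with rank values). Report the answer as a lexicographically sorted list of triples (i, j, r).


Computing R[i][j] = min implied NW-rank bound (n=6, 11 conditions):

  0 0 0 1 1 1
  0 0 1 2 2 2
  0 1 2 3 3 3
  0 1 2 3 3 4
  0 1 2 3 4 5
  1 2 3 4 5 6

hence w(1..6) = (4, 3, 2, 6, 5, 1).

4 SE-corners of the 9-cell Rothe diagram give Ess(w):

[(1, 3, 0), (2, 2, 0), (4, 5, 3), (5, 1, 0)]


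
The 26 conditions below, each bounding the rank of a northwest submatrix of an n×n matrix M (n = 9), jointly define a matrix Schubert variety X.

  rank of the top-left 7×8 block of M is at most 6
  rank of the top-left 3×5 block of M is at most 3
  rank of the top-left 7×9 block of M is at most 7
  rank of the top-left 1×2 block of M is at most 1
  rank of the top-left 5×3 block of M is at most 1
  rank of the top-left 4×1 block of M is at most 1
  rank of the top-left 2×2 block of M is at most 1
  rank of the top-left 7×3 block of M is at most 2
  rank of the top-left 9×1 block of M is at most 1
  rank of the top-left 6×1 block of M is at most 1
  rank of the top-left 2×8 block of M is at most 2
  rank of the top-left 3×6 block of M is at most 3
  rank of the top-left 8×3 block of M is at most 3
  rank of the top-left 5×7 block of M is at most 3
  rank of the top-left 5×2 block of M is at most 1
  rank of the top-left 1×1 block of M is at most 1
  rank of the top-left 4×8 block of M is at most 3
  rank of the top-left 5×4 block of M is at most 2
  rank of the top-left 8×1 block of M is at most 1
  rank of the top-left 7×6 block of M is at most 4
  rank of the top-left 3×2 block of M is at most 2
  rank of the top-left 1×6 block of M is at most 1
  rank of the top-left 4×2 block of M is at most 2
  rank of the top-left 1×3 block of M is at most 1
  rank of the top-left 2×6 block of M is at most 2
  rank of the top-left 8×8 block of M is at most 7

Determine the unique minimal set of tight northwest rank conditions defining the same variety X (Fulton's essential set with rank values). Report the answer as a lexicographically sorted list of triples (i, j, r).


Computing R[i][j] = min implied NW-rank bound (n=9, 26 conditions):

  i=1: 1 | 1 | 1 | 1 | 1 | 1 | 1 | 1 | 1
  i=2: 1 | 1 | 1 | 2 | 2 | 2 | 2 | 2 | 2
  i=3: 1 | 1 | 1 | 2 | 3 | 3 | 3 | 3 | 3
  i=4: 1 | 1 | 1 | 2 | 3 | 3 | 3 | 3 | 4
  i=5: 1 | 1 | 1 | 2 | 3 | 3 | 3 | 4 | 5
  i=6: 1 | 2 | 2 | 3 | 4 | 4 | 4 | 5 | 6
  i=7: 1 | 2 | 2 | 3 | 4 | 4 | 5 | 6 | 7
  i=8: 1 | 2 | 3 | 4 | 5 | 5 | 6 | 7 | 8
  i=9: 1 | 2 | 3 | 4 | 5 | 6 | 7 | 8 | 9

reading off 1-entries of Δ²R: w = (1, 4, 5, 9, 8, 2, 7, 3, 6).

ℓ(w)=15; the 5 essential cells (i,j,r):

[(4, 8, 3), (5, 3, 1), (5, 7, 3), (7, 3, 2), (7, 6, 4)]


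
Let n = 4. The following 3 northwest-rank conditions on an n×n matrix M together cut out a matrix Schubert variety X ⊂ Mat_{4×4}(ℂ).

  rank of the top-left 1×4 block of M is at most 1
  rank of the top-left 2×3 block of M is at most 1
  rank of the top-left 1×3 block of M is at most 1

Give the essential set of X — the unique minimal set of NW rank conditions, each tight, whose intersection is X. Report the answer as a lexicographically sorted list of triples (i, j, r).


Computing R[i][j] = min implied NW-rank bound (n=4, 3 conditions):

  1  1  1  1
  1  1  1  2
  1  2  2  3
  1  2  3  4

the unique w with this rank table is (1, 4, 2, 3).

|D(w)|=2, |Ess(w)|=1:

[(2, 3, 1)]


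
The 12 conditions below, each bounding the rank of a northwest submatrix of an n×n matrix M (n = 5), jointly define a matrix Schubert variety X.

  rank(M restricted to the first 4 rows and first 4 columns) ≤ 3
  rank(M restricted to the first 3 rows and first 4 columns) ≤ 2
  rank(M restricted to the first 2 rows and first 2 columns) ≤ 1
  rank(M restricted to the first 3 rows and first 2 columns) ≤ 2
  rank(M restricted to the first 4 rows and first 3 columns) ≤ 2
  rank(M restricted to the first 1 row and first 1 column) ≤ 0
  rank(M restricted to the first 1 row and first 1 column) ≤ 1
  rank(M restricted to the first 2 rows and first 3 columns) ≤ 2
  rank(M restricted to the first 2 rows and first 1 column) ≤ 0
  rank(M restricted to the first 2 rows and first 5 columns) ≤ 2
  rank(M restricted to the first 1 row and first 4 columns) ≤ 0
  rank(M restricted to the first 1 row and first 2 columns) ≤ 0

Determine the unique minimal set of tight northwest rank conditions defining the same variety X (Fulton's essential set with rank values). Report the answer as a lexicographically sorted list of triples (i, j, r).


Computing R[i][j] = min implied NW-rank bound (n=5, 12 conditions):

  i=1: 0  0  0  0  1
  i=2: 0  1  1  1  2
  i=3: 1  2  2  2  3
  i=4: 1  2  2  3  4
  i=5: 1  2  3  4  5

hence w(1..5) = (5, 2, 1, 4, 3).

D(w) has 6 cells with 3 SE-corners; essential set:

[(1, 4, 0), (2, 1, 0), (4, 3, 2)]


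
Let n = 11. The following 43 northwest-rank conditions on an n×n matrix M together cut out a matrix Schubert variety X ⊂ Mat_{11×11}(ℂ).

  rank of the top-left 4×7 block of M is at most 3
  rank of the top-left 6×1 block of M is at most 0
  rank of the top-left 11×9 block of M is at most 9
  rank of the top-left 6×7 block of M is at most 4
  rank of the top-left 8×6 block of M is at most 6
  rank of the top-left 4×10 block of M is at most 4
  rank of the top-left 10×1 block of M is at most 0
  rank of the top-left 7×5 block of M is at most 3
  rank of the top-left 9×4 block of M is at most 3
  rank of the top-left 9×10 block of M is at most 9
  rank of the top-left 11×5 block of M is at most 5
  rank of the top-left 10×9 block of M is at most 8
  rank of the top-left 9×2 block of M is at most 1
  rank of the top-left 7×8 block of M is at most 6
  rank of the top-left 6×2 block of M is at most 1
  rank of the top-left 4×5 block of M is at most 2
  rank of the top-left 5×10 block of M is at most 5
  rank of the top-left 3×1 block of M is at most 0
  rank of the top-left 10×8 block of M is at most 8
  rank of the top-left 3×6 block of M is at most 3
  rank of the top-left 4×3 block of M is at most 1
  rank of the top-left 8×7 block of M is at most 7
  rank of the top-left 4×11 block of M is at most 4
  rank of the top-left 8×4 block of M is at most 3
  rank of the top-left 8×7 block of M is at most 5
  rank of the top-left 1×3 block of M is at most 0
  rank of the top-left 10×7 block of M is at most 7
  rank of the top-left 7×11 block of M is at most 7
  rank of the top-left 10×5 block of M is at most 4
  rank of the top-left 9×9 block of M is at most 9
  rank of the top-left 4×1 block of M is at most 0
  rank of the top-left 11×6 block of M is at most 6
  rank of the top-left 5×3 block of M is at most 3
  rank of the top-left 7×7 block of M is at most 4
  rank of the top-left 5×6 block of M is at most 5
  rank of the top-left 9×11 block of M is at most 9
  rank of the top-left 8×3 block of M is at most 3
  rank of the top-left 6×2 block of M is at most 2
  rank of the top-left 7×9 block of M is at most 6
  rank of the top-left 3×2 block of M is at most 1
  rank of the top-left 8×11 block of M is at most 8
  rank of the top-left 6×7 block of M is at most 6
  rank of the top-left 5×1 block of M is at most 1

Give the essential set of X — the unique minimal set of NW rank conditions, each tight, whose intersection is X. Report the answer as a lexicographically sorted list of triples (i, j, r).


Rank table r_w(11×11) implied by the 43 constraints:

  i=1: 0 | 0 | 0 | 1 | 1 | 1 | 1 | 1 | 1 | 1 | 1
  i=2: 0 | 1 | 1 | 2 | 2 | 2 | 2 | 2 | 2 | 2 | 2
  i=3: 0 | 1 | 1 | 2 | 2 | 3 | 3 | 3 | 3 | 3 | 3
  i=4: 0 | 1 | 1 | 2 | 2 | 3 | 3 | 4 | 4 | 4 | 4
  i=5: 0 | 1 | 2 | 3 | 3 | 4 | 4 | 5 | 5 | 5 | 5
  i=6: 0 | 1 | 2 | 3 | 3 | 4 | 4 | 5 | 6 | 6 | 6
  i=7: 0 | 1 | 2 | 3 | 3 | 4 | 4 | 5 | 6 | 7 | 7
  i=8: 0 | 1 | 2 | 3 | 4 | 5 | 5 | 6 | 7 | 8 | 8
  i=9: 0 | 1 | 2 | 3 | 4 | 5 | 6 | 7 | 8 | 9 | 9
  i=10: 0 | 1 | 2 | 3 | 4 | 5 | 6 | 7 | 8 | 9 | 10
  i=11: 1 | 2 | 3 | 4 | 5 | 6 | 7 | 8 | 9 | 10 | 11

hence w(1..11) = (4, 2, 6, 8, 3, 9, 10, 5, 7, 11, 1).

D(w) has 21 cells with 7 SE-corners; essential set:

[(1, 3, 0), (4, 3, 1), (4, 5, 2), (4, 7, 3), (7, 5, 3), (7, 7, 4), (10, 1, 0)]
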